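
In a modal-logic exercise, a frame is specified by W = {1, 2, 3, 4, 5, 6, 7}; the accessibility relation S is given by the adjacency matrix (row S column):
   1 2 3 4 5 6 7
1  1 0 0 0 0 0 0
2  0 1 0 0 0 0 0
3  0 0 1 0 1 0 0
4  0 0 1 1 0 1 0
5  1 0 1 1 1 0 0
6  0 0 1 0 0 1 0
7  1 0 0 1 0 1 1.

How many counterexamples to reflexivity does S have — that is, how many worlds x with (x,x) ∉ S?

0

S is reflexive; there are no such worlds.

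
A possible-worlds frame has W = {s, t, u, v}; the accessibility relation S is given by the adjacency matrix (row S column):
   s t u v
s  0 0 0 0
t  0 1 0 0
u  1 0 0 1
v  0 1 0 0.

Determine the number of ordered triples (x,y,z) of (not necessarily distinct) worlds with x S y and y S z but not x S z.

1

Enumerating: (u,v,t).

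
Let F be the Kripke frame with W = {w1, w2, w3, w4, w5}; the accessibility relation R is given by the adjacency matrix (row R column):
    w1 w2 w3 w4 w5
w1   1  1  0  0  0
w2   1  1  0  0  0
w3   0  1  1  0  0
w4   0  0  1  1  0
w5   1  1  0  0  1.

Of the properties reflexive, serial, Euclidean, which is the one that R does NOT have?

Reflexive: yes — every world is R-related to itself.
Serial: yes — every world has a successor (e.g. w1 R w1).
Euclidean: no — w3 R w2 and w3 R w3, but not w2 R w3.
Only Euclidean fails.

Euclidean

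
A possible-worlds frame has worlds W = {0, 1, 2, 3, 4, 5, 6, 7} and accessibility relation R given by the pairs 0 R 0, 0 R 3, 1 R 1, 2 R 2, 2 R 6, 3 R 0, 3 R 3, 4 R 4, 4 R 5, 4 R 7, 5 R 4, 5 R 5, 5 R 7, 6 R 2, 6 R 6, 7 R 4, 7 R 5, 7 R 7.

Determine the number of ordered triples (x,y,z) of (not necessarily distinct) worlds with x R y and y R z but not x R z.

0

R is transitive; there are no such tuples.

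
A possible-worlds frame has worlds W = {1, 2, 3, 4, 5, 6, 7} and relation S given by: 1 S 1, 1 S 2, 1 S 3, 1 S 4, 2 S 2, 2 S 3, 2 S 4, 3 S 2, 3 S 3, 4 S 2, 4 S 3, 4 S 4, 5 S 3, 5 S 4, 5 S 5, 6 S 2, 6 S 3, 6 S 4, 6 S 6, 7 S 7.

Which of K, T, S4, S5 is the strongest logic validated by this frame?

Reflexive (axiom T): yes — every world is S-related to itself.
Transitive (axiom 4): no — 3 S 2 and 2 S 4, but not 3 S 4.
Euclidean (axiom 5): no — 1 S 3 and 1 S 4, but not 3 S 4.
So F validates K, T; S4 would additionally require S to be transitive. The strongest is T.

T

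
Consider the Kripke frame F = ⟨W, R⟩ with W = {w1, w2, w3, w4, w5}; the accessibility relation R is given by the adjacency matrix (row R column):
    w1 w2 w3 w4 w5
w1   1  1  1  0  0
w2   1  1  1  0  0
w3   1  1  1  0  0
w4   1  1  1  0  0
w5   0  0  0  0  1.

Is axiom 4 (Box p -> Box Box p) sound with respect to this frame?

By correspondence theory, 4 is valid on a frame iff R is transitive.
Transitive: yes — every two-step R-path is closed by a direct edge.

Yes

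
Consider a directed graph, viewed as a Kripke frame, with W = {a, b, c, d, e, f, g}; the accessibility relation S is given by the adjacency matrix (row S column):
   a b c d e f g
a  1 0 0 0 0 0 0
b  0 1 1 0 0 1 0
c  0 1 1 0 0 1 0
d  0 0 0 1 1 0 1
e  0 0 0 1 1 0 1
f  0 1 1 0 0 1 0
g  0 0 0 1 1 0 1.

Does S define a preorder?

Reflexive: yes — every world is S-related to itself.
Transitive: yes — every two-step S-path is closed by a direct edge.
So S is a preorder.

Yes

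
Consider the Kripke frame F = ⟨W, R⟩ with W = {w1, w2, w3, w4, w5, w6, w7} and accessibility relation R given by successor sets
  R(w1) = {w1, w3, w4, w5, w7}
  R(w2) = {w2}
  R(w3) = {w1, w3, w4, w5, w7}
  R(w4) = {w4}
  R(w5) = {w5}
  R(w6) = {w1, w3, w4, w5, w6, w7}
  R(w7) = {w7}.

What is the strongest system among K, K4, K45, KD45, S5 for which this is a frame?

Transitive (axiom 4): yes — every two-step R-path is closed by a direct edge.
Euclidean (axiom 5): no — w1 R w4 and w1 R w3, but not w4 R w3.
Serial (axiom D): yes — every world has a successor (e.g. w1 R w1).
Reflexive (axiom T): yes — every world is R-related to itself.
So F validates K, K4; K45 would additionally require R to be Euclidean. The strongest is K4.

K4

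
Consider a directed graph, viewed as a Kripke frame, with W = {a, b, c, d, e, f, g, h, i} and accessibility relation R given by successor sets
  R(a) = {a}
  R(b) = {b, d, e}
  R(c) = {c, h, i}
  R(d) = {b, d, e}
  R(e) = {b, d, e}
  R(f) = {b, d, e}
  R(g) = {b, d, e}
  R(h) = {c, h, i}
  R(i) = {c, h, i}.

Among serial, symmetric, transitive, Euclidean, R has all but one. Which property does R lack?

symmetric

Serial: yes — every world has a successor (e.g. a R a).
Symmetric: no — f R b but not b R f.
Transitive: yes — every two-step R-path is closed by a direct edge.
Euclidean: yes — any two successors of a common world are R-related.
Only symmetric fails.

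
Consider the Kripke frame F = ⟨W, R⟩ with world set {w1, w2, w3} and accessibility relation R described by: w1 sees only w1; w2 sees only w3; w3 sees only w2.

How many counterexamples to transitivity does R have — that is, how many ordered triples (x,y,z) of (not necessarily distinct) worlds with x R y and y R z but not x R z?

2

Enumerating: (w2,w3,w2), (w3,w2,w3).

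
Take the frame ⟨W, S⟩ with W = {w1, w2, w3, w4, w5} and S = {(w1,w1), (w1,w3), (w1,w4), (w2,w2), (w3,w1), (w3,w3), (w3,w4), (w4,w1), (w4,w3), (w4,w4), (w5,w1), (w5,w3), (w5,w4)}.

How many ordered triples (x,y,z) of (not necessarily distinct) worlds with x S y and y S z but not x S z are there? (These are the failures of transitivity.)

0

S is transitive; there are no such tuples.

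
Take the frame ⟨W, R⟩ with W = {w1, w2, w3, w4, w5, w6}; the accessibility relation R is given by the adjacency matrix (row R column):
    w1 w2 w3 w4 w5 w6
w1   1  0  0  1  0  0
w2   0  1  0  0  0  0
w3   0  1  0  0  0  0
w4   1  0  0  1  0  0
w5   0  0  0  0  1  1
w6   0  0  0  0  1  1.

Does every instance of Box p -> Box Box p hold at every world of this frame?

By correspondence theory, 4 is valid on a frame iff R is transitive.
Transitive: yes — every two-step R-path is closed by a direct edge.

Yes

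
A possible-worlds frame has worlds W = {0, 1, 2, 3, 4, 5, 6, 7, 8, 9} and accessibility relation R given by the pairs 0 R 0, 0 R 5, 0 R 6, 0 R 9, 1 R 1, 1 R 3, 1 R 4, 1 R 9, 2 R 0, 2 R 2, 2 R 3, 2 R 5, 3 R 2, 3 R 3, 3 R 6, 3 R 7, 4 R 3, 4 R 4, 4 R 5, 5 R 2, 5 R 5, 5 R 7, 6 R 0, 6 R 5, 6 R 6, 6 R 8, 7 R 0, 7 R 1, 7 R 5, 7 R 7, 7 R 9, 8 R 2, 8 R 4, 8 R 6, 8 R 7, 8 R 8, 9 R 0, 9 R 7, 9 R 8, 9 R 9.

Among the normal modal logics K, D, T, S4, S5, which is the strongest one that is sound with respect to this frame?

Serial (axiom D): yes — every world has a successor (e.g. 0 R 0).
Reflexive (axiom T): yes — every world is R-related to itself.
Transitive (axiom 4): no — 0 R 5 and 5 R 2, but not 0 R 2.
Euclidean (axiom 5): no — 0 R 5 and 0 R 6, but not 5 R 6.
So F validates K, D, T; S4 would additionally require R to be transitive. The strongest is T.

T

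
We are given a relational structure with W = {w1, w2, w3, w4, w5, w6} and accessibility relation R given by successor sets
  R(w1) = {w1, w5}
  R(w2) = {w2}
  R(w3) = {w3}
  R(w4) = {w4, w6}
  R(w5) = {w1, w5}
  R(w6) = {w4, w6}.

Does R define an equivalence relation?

Yes

Reflexive: yes — every world is R-related to itself.
Symmetric: yes — every pair in R has its reverse in R.
Transitive: yes — every two-step R-path is closed by a direct edge.
So R is an equivalence relation.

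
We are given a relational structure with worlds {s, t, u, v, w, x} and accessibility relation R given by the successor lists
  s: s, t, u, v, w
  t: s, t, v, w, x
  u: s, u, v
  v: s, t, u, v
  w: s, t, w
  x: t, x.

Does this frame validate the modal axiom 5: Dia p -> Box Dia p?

The schema 5 characterises exactly the Euclidean frames.
Euclidean: no — s R t and s R u, but not t R u.

No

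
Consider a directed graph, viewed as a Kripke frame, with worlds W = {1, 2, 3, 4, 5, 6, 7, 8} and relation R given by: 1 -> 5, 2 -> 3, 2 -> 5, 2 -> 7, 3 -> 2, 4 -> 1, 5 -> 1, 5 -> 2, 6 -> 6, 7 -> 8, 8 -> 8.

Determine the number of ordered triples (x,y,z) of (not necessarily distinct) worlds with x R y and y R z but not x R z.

Enumerating: (1,5,1), (1,5,2), (2,3,2), (2,5,1), (2,5,2), (2,7,8), (3,2,3), (3,2,5), (3,2,7), (4,1,5), (5,1,5), (5,2,3), (5,2,5), (5,2,7).

14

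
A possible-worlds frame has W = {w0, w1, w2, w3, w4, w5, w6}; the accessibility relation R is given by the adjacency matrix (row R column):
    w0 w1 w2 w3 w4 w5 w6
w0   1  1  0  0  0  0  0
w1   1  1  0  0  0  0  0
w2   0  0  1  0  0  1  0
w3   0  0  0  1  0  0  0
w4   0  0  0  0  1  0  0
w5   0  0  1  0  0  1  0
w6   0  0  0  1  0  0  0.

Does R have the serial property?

Serial: yes — every world has a successor (e.g. w0 R w0).

Yes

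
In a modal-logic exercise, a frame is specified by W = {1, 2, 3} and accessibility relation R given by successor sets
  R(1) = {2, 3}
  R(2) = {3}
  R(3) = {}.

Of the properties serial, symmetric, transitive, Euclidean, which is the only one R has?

transitive

Serial: no — 3 has no R-successor.
Symmetric: no — 1 R 2 but not 2 R 1.
Transitive: yes — every two-step R-path is closed by a direct edge.
Euclidean: no — 1 R 3 and 1 R 2, but not 3 R 2.
Only transitive holds.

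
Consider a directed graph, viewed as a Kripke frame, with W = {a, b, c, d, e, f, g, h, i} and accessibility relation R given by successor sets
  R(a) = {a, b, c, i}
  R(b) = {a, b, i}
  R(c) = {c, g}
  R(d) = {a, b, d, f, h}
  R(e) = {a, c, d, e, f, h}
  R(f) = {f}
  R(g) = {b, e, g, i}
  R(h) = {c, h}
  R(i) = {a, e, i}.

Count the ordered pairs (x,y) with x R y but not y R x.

17

Enumerating: (a,c), (b,i), (c,g), (d,a), (d,b), (d,f), (d,h), (e,a), (e,c), (e,d), (e,f), (e,h), (g,b), (g,e), (g,i), (h,c), (i,e).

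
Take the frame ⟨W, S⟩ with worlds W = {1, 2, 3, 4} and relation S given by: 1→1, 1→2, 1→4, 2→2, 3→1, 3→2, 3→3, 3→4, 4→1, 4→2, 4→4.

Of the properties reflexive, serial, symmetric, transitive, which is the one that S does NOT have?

symmetric

Reflexive: yes — every world is S-related to itself.
Serial: yes — every world has a successor (e.g. 1 S 1).
Symmetric: no — 1 S 2 but not 2 S 1.
Transitive: yes — every two-step S-path is closed by a direct edge.
Only symmetric fails.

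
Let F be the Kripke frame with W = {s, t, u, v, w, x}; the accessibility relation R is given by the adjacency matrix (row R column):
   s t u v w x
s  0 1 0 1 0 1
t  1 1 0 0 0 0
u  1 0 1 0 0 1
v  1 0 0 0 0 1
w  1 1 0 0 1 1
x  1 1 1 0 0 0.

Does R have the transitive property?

No

Transitive: no — s R x and x R u, but not s R u.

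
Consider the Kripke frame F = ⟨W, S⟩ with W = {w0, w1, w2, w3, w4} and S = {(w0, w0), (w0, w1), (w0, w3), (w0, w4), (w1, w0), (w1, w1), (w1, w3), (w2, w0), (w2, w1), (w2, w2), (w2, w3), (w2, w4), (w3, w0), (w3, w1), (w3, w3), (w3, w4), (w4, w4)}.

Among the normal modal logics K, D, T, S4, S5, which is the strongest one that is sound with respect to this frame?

Serial (axiom D): yes — every world has a successor (e.g. w0 S w0).
Reflexive (axiom T): yes — every world is S-related to itself.
Transitive (axiom 4): no — w1 S w0 and w0 S w4, but not w1 S w4.
Euclidean (axiom 5): no — w0 S w1 and w0 S w4, but not w1 S w4.
So F validates K, D, T; S4 would additionally require S to be transitive. The strongest is T.

T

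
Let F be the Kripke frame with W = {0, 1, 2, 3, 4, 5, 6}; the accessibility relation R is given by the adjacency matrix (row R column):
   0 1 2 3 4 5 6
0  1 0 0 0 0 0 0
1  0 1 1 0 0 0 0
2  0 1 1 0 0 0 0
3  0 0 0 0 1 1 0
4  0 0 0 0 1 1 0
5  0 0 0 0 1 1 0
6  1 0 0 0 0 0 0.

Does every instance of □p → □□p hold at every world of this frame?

Axiom 4 corresponds to the accessibility relation being transitive.
Transitive: yes — every two-step R-path is closed by a direct edge.

Yes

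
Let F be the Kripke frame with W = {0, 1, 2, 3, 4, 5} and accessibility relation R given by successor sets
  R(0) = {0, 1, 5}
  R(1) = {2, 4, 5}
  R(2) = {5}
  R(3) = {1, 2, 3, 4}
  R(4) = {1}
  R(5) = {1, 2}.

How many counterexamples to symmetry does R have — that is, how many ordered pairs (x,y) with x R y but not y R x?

6

Enumerating: (0,1), (0,5), (1,2), (3,1), (3,2), (3,4).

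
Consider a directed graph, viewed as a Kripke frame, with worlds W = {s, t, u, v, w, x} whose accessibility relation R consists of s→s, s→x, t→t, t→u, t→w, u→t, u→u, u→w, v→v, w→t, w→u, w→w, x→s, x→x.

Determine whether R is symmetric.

Yes

Symmetric: yes — every pair in R has its reverse in R.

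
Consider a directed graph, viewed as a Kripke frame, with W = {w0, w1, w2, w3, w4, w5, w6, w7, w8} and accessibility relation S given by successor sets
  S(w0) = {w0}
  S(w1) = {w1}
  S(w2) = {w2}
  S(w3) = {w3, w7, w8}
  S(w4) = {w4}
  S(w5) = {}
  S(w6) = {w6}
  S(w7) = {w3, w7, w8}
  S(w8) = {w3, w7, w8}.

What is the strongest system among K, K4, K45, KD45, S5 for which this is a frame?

Transitive (axiom 4): yes — every two-step S-path is closed by a direct edge.
Euclidean (axiom 5): yes — any two successors of a common world are S-related.
Serial (axiom D): no — w5 has no S-successor.
Reflexive (axiom T): no — w5 is not related to itself.
So F validates K, K4, K45; KD45 would additionally require S to be serial. The strongest is K45.

K45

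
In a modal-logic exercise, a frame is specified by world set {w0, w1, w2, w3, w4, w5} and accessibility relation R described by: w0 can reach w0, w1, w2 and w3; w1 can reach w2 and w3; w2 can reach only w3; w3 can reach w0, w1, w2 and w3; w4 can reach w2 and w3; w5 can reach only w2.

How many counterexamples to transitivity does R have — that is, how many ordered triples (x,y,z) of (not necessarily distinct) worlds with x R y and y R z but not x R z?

8

Enumerating: (w1,w3,w0), (w1,w3,w1), (w2,w3,w0), (w2,w3,w1), (w2,w3,w2), (w4,w3,w0), (w4,w3,w1), (w5,w2,w3).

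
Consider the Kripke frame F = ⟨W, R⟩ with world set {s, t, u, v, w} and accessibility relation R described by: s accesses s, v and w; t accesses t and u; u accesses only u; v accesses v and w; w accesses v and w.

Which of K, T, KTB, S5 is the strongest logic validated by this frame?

Reflexive (axiom T): yes — every world is R-related to itself.
Symmetric (axiom B): no — s R v but not v R s.
Euclidean (axiom 5): no — s R v and s R s, but not v R s.
So F validates K, T; KTB would additionally require R to be symmetric. The strongest is T.

T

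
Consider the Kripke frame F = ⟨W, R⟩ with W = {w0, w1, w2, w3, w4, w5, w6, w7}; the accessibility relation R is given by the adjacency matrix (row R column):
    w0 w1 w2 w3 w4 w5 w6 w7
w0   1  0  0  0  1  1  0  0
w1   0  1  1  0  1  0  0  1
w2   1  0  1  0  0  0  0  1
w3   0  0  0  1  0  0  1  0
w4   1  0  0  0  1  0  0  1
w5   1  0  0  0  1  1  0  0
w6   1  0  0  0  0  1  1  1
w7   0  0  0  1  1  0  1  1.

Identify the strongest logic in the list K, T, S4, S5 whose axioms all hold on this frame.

Reflexive (axiom T): yes — every world is R-related to itself.
Transitive (axiom 4): no — w0 R w4 and w4 R w7, but not w0 R w7.
Euclidean (axiom 5): no — w0 R w4 and w0 R w5, but not w4 R w5.
So F validates K, T; S4 would additionally require R to be transitive. The strongest is T.

T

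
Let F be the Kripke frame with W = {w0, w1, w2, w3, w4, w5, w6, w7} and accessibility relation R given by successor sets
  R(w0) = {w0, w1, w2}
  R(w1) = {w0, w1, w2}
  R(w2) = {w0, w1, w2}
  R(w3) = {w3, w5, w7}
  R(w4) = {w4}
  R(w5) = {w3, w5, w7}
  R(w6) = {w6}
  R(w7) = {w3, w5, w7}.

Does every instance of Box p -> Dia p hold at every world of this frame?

The schema D characterises exactly the serial frames.
Serial: yes — every world has a successor (e.g. w0 R w0).

Yes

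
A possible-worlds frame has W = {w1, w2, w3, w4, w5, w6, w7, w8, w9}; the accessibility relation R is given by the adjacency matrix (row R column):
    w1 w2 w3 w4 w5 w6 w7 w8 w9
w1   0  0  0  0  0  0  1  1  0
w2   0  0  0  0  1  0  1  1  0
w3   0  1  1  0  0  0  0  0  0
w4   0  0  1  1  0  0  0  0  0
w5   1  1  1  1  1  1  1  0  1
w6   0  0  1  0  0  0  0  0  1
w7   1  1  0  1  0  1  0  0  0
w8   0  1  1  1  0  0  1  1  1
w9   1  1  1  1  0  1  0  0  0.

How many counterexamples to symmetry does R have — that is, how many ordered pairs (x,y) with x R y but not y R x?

20

Enumerating: (w1,w8), (w3,w2), (w4,w3), (w5,w1), (w5,w3), (w5,w4), (w5,w6), (w5,w7), (w5,w9), (w6,w3), (w7,w4), (w7,w6), … and 8 more.
Total: 20.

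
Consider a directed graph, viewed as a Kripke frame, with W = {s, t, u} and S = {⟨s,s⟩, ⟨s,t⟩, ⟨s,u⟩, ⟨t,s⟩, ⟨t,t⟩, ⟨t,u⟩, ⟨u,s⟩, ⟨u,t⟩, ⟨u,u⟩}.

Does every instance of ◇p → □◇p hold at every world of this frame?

Yes

The schema 5 characterises exactly the Euclidean frames.
Euclidean: yes — any two successors of a common world are S-related.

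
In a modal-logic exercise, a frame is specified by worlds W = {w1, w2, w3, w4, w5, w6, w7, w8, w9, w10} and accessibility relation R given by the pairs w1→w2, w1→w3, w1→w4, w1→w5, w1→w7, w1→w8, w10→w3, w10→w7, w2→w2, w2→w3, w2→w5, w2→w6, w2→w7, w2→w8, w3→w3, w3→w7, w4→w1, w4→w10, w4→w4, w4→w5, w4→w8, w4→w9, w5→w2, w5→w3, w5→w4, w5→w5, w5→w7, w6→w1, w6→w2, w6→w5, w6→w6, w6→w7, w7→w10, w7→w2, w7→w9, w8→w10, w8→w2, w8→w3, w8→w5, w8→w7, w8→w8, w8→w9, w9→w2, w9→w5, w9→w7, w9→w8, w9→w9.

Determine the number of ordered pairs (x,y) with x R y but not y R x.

22

Enumerating: (w1,w2), (w1,w3), (w1,w5), (w1,w7), (w1,w8), (w10,w3), (w2,w3), (w3,w7), (w4,w10), (w4,w8), (w4,w9), (w5,w3), … and 10 more.
Total: 22.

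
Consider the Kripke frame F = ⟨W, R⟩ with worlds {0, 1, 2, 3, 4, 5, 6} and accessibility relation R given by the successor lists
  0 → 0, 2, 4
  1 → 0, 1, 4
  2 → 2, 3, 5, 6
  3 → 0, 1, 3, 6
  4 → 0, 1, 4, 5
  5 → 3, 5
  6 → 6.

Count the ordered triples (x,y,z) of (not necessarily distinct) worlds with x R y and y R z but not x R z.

Enumerating: (0,2,3), (0,2,5), (0,2,6), (0,4,1), (0,4,5), (1,0,2), (1,4,5), (2,3,0), (2,3,1), (3,0,2), (3,0,4), (3,1,4), (4,0,2), (4,5,3), (5,3,0), (5,3,1), (5,3,6).

17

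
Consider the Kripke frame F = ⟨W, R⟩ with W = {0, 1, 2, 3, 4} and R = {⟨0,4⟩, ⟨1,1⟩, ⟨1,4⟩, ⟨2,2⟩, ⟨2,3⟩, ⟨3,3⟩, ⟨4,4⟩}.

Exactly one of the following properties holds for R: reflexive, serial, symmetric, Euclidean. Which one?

Reflexive: no — 0 is not related to itself.
Serial: yes — every world has a successor (e.g. 0 R 4).
Symmetric: no — 0 R 4 but not 4 R 0.
Euclidean: no — 1 R 4 and 1 R 1, but not 4 R 1.
Only serial holds.

serial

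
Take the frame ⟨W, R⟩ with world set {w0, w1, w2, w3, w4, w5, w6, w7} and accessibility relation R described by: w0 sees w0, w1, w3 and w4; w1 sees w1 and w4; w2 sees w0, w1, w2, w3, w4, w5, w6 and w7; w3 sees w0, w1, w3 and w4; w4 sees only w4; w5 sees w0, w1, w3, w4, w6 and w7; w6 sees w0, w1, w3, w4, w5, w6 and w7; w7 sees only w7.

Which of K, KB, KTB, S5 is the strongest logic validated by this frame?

Symmetric (axiom B): no — w0 R w1 but not w1 R w0.
Reflexive (axiom T): no — w5 is not related to itself.
Euclidean (axiom 5): no — w0 R w1 and w0 R w3, but not w1 R w3.
So F validates K; KB would additionally require R to be symmetric. The strongest is K.

K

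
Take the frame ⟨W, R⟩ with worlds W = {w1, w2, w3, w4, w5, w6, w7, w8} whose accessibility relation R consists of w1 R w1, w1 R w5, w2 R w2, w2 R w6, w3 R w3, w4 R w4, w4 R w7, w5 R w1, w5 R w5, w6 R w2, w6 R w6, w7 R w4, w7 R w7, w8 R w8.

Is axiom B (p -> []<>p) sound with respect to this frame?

By correspondence theory, B is valid on a frame iff R is symmetric.
Symmetric: yes — every pair in R has its reverse in R.

Yes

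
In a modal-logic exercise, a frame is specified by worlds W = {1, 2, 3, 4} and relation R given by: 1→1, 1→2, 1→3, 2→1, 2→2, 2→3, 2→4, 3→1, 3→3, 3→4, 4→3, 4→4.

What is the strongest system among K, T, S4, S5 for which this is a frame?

Reflexive (axiom T): yes — every world is R-related to itself.
Transitive (axiom 4): no — 1 R 2 and 2 R 4, but not 1 R 4.
Euclidean (axiom 5): no — 1 R 3 and 1 R 2, but not 3 R 2.
So F validates K, T; S4 would additionally require R to be transitive. The strongest is T.

T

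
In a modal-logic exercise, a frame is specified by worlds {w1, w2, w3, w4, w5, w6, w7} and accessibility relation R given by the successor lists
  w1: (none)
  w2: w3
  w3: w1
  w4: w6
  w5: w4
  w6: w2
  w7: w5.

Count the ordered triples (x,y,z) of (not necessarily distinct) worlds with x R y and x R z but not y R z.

Enumerating: (w2,w3,w3), (w3,w1,w1), (w4,w6,w6), (w5,w4,w4), (w6,w2,w2), (w7,w5,w5).

6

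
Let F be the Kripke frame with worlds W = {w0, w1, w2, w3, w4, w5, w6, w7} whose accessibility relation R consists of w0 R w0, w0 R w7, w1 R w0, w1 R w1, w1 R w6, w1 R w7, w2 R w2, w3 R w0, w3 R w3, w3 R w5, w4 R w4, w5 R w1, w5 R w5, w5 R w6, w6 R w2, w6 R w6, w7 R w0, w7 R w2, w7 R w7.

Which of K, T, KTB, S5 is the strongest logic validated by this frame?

Reflexive (axiom T): yes — every world is R-related to itself.
Symmetric (axiom B): no — w1 R w0 but not w0 R w1.
Euclidean (axiom 5): no — w1 R w0 and w1 R w6, but not w0 R w6.
So F validates K, T; KTB would additionally require R to be symmetric. The strongest is T.

T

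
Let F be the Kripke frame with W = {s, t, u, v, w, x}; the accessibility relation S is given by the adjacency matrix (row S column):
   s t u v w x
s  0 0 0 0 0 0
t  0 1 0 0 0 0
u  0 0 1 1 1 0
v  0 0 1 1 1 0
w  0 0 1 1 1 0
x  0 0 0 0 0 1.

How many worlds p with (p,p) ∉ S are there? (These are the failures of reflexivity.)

Enumerating: s.

1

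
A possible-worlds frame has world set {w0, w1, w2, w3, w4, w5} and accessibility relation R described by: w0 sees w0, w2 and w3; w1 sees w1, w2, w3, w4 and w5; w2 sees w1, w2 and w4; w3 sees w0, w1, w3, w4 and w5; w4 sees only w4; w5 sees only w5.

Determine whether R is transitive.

Transitive: no — w0 R w2 and w2 R w1, but not w0 R w1.

No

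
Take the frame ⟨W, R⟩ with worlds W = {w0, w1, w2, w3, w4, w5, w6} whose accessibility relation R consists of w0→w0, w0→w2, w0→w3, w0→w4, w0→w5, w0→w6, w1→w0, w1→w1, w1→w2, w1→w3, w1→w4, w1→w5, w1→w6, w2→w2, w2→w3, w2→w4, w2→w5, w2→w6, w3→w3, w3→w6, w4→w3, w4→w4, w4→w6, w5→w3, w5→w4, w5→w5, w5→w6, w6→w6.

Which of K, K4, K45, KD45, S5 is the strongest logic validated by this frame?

K4

Transitive (axiom 4): yes — every two-step R-path is closed by a direct edge.
Euclidean (axiom 5): no — w0 R w3 and w0 R w2, but not w3 R w2.
Serial (axiom D): yes — every world has a successor (e.g. w0 R w0).
Reflexive (axiom T): yes — every world is R-related to itself.
So F validates K, K4; K45 would additionally require R to be Euclidean. The strongest is K4.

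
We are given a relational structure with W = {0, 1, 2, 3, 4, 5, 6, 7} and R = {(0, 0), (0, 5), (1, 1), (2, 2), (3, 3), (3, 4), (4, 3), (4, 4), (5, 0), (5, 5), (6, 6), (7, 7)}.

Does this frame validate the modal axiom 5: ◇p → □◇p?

Axiom 5 corresponds to the accessibility relation being Euclidean.
Euclidean: yes — any two successors of a common world are R-related.

Yes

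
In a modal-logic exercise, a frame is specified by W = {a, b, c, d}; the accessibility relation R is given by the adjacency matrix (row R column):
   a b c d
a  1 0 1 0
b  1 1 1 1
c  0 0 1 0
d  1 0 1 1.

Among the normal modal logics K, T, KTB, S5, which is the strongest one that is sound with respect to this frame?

Reflexive (axiom T): yes — every world is R-related to itself.
Symmetric (axiom B): no — a R c but not c R a.
Euclidean (axiom 5): no — b R a and b R d, but not a R d.
So F validates K, T; KTB would additionally require R to be symmetric. The strongest is T.

T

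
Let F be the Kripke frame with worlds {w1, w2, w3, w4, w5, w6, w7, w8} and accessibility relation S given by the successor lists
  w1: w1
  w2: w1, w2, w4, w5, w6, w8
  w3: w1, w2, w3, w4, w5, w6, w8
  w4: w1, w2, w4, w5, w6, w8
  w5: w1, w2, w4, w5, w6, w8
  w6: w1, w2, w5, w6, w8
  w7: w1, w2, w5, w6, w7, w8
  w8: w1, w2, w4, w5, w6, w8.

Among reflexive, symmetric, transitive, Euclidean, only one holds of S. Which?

Reflexive: yes — every world is S-related to itself.
Symmetric: no — w2 S w1 but not w1 S w2.
Transitive: no — w6 S w2 and w2 S w4, but not w6 S w4.
Euclidean: no — w2 S w1 and w2 S w4, but not w1 S w4.
Only reflexive holds.

reflexive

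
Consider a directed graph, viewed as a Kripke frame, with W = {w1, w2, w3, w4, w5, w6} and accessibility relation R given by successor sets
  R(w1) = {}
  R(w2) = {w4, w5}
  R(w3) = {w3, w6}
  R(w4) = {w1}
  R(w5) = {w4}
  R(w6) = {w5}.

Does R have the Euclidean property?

Euclidean: no — w2 R w4 and w2 R w5, but not w4 R w5.

No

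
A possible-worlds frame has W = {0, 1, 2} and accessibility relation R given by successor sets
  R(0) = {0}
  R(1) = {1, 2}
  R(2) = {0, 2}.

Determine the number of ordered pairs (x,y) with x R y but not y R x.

Enumerating: (1,2), (2,0).

2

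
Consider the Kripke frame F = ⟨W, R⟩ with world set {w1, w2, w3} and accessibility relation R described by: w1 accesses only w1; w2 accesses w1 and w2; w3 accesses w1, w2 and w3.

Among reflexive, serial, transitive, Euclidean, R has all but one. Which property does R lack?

Reflexive: yes — every world is R-related to itself.
Serial: yes — every world has a successor (e.g. w1 R w1).
Transitive: yes — every two-step R-path is closed by a direct edge.
Euclidean: no — w3 R w1 and w3 R w2, but not w1 R w2.
Only Euclidean fails.

Euclidean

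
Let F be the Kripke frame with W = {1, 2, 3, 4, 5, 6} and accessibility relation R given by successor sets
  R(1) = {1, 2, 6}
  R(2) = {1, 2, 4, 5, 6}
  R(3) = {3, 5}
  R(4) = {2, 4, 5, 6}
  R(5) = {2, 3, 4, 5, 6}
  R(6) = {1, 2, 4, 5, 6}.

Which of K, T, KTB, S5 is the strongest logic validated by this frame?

KTB

Reflexive (axiom T): yes — every world is R-related to itself.
Symmetric (axiom B): yes — every pair in R has its reverse in R.
Euclidean (axiom 5): no — 2 R 1 and 2 R 4, but not 1 R 4.
So F validates K, T, KTB; S5 would additionally require R to be Euclidean. The strongest is KTB.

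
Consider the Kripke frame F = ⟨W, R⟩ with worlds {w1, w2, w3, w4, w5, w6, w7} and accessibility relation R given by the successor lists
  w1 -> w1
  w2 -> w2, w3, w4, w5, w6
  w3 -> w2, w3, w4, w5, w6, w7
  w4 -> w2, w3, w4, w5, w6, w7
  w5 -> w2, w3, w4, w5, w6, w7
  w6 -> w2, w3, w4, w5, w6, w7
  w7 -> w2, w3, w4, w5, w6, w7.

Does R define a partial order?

No

Reflexive: yes — every world is R-related to itself.
Transitive: no — w2 R w3 and w3 R w7, but not w2 R w7.
Antisymmetric: no — w2 R w3 and w3 R w2 with w2 ≠ w3.
So R is not a partial order.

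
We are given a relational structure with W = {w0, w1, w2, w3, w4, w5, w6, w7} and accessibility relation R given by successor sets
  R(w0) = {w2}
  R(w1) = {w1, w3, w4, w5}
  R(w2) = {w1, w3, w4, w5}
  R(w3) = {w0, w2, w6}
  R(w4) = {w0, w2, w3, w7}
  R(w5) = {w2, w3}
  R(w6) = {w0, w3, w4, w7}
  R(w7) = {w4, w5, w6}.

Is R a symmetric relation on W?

No

Symmetric: no — w0 R w2 but not w2 R w0.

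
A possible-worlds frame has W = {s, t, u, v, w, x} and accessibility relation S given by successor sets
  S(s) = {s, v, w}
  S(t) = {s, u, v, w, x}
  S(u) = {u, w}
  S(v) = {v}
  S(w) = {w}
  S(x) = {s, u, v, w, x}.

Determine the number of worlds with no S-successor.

S is serial; there are no such worlds.

0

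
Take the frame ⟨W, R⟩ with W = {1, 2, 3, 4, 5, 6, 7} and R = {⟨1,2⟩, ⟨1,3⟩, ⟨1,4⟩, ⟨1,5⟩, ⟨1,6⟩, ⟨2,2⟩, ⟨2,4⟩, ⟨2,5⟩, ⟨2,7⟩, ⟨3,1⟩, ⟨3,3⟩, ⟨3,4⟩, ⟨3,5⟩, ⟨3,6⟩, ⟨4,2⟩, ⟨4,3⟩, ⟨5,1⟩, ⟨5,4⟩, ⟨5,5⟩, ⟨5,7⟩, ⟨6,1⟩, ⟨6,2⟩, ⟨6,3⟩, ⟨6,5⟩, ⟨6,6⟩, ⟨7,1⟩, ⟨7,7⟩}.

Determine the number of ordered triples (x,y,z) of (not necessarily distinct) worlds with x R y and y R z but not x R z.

Enumerating: (1,2,7), (1,3,1), (1,5,1), (1,5,7), (1,6,1), (2,4,3), (2,5,1), (2,7,1), (3,1,2), (3,4,2), (3,5,7), (3,6,2), … and 23 more.
Total: 35.

35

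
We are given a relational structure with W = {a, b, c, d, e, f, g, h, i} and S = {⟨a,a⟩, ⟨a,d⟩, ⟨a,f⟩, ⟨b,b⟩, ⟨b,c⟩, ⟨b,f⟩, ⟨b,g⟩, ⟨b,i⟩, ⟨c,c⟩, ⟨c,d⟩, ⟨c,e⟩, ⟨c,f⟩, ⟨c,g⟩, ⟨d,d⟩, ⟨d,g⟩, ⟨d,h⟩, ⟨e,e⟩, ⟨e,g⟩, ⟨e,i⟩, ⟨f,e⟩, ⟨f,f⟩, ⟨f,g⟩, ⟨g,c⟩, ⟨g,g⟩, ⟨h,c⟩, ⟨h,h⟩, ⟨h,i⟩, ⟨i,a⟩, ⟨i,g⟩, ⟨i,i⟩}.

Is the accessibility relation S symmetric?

No

Symmetric: no — a S d but not d S a.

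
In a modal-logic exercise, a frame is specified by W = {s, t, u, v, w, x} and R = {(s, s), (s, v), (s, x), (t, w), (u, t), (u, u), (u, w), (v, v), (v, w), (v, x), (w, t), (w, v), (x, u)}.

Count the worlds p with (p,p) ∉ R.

Enumerating: t, w, x.

3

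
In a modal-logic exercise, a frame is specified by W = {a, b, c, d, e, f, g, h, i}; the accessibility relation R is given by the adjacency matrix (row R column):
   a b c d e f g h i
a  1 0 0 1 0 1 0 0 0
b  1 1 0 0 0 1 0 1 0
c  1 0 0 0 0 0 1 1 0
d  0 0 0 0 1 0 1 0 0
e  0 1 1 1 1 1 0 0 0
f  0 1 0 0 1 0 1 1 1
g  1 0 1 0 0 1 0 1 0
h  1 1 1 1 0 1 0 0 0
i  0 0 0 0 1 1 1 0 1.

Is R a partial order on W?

Reflexive: no — c is not related to itself.
Transitive: no — a R d and d R e, but not a R e.
Antisymmetric: no — b R f and f R b with b ≠ f.
So R is not a partial order.

No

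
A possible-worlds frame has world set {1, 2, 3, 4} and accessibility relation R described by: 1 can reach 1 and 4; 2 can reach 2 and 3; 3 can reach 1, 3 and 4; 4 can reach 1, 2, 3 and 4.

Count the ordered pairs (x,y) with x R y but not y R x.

3

Enumerating: (2,3), (3,1), (4,2).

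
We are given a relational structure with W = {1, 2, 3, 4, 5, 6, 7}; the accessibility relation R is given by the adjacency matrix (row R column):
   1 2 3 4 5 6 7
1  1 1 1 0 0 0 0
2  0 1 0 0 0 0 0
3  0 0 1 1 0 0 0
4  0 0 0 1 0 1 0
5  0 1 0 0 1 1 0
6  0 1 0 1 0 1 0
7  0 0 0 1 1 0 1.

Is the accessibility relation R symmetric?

Symmetric: no — 1 R 2 but not 2 R 1.

No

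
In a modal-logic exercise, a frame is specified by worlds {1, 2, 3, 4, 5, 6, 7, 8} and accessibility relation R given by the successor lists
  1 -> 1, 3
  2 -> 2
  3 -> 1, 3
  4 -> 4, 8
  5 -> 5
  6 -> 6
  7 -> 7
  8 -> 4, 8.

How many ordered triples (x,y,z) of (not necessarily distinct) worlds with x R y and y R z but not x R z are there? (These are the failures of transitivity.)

0

R is transitive; there are no such tuples.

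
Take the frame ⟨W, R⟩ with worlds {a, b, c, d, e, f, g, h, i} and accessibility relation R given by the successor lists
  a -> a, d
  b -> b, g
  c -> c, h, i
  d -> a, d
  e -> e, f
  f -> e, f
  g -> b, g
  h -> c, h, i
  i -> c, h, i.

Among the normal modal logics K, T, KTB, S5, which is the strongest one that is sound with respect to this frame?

S5

Reflexive (axiom T): yes — every world is R-related to itself.
Symmetric (axiom B): yes — every pair in R has its reverse in R.
Euclidean (axiom 5): yes — any two successors of a common world are R-related.
So F validates K, T, KTB, S5. The strongest is S5.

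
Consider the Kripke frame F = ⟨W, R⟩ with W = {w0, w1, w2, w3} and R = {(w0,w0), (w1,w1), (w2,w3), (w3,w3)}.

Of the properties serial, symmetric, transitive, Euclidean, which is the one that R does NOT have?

Serial: yes — every world has a successor (e.g. w0 R w0).
Symmetric: no — w2 R w3 but not w3 R w2.
Transitive: yes — every two-step R-path is closed by a direct edge.
Euclidean: yes — any two successors of a common world are R-related.
Only symmetric fails.

symmetric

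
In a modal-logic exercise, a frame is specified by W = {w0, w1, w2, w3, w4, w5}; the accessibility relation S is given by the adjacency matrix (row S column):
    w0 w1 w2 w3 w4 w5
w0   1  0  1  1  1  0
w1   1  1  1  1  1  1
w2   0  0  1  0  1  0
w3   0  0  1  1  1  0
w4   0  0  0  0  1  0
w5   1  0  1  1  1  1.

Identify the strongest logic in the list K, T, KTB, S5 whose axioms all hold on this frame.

Reflexive (axiom T): yes — every world is S-related to itself.
Symmetric (axiom B): no — w0 S w2 but not w2 S w0.
Euclidean (axiom 5): no — w0 S w2 and w0 S w3, but not w2 S w3.
So F validates K, T; KTB would additionally require S to be symmetric. The strongest is T.

T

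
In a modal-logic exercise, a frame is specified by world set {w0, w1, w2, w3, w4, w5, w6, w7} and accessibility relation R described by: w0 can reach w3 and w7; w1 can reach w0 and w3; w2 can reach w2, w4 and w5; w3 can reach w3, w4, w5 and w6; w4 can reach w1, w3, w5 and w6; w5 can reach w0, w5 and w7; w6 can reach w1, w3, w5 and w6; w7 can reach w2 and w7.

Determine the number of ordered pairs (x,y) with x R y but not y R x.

Enumerating: (w0,w3), (w0,w7), (w1,w0), (w1,w3), (w2,w4), (w2,w5), (w3,w5), (w4,w1), (w4,w5), (w4,w6), (w5,w0), (w5,w7), (w6,w1), (w6,w5), (w7,w2).

15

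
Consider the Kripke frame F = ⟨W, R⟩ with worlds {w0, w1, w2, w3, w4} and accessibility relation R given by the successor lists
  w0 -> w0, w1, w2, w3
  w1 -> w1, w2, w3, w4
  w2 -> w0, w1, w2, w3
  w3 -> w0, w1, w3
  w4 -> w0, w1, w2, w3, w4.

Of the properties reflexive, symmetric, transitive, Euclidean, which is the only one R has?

Reflexive: yes — every world is R-related to itself.
Symmetric: no — w0 R w1 but not w1 R w0.
Transitive: no — w0 R w1 and w1 R w4, but not w0 R w4.
Euclidean: no — w0 R w3 and w0 R w2, but not w3 R w2.
Only reflexive holds.

reflexive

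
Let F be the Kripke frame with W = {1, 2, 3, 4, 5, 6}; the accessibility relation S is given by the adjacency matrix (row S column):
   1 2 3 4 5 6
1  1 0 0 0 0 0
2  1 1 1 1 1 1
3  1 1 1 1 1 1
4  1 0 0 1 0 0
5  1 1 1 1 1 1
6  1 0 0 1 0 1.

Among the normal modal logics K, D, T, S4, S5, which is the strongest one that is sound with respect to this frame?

Serial (axiom D): yes — every world has a successor (e.g. 1 S 1).
Reflexive (axiom T): yes — every world is S-related to itself.
Transitive (axiom 4): yes — every two-step S-path is closed by a direct edge.
Euclidean (axiom 5): no — 2 S 1 and 2 S 3, but not 1 S 3.
So F validates K, D, T, S4; S5 would additionally require S to be Euclidean. The strongest is S4.

S4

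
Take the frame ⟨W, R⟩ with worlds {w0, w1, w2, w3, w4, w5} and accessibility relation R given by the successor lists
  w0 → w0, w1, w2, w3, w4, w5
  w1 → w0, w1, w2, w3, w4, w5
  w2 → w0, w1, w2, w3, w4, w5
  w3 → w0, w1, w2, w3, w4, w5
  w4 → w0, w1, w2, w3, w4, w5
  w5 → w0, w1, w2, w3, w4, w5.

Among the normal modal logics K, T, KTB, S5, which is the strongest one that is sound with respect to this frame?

Reflexive (axiom T): yes — every world is R-related to itself.
Symmetric (axiom B): yes — every pair in R has its reverse in R.
Euclidean (axiom 5): yes — any two successors of a common world are R-related.
So F validates K, T, KTB, S5. The strongest is S5.

S5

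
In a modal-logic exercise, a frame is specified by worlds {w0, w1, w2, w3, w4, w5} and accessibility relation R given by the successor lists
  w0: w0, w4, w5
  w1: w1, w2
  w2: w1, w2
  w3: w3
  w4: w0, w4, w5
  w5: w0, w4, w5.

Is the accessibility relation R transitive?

Yes

Transitive: yes — every two-step R-path is closed by a direct edge.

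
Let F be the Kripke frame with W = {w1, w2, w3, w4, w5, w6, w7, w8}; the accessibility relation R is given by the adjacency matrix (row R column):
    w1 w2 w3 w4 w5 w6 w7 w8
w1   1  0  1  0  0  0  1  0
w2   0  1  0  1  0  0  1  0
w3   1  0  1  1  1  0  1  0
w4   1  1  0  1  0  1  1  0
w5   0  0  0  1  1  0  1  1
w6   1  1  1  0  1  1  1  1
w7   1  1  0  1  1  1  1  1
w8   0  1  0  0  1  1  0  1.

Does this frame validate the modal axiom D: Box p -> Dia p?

Yes

By correspondence theory, D is valid on a frame iff R is serial.
Serial: yes — every world has a successor (e.g. w1 R w1).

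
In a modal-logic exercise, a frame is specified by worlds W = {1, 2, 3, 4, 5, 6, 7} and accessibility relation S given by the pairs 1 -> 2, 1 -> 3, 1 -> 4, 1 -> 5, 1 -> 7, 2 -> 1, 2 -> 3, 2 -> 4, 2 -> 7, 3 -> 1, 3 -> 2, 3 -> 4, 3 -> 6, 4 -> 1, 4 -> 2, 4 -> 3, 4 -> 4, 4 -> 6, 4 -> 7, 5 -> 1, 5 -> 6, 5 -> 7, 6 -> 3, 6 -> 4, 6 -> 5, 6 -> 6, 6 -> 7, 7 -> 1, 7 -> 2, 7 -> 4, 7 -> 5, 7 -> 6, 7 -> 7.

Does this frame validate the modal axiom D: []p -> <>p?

The schema D characterises exactly the serial frames.
Serial: yes — every world has a successor (e.g. 1 S 2).

Yes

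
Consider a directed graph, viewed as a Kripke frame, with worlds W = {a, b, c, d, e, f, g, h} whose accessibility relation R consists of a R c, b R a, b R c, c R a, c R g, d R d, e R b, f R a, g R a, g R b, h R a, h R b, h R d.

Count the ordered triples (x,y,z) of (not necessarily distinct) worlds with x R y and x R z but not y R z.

18

Enumerating: (a,c,c), (b,a,a), (b,c,c), (c,a,a), (c,a,g), (c,g,g), (e,b,b), (f,a,a), (g,a,a), (g,a,b), (g,b,b), (h,a,a), (h,a,b), (h,a,d), (h,b,b), (h,b,d), (h,d,a), (h,d,b).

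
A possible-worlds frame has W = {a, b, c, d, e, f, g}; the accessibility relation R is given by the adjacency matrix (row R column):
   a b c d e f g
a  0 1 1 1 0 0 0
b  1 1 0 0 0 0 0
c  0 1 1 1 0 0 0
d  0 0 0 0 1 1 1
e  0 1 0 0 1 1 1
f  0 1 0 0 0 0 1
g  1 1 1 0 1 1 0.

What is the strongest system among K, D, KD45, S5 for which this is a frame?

Serial (axiom D): yes — every world has a successor (e.g. a R b).
Euclidean (axiom 5): no — a R b and a R c, but not b R c.
Transitive (axiom 4): no — a R d and d R e, but not a R e.
Reflexive (axiom T): no — a is not related to itself.
So F validates K, D; KD45 would additionally require R to be Euclidean and transitive. The strongest is D.

D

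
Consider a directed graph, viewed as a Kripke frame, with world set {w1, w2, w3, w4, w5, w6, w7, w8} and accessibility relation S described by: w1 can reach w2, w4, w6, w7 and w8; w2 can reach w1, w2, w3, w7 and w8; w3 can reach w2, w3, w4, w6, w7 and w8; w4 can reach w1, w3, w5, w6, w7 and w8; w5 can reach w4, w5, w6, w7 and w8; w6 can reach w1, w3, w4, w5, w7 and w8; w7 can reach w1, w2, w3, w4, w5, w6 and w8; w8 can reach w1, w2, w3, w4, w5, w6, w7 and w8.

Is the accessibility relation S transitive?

Transitive: no — w1 S w2 and w2 S w3, but not w1 S w3.

No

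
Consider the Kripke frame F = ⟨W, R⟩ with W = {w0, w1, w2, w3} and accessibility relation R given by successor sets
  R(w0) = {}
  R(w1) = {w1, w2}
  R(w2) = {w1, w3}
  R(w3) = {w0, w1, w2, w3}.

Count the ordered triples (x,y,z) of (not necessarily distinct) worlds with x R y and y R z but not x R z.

Enumerating: (w1,w2,w3), (w2,w1,w2), (w2,w3,w0), (w2,w3,w2).

4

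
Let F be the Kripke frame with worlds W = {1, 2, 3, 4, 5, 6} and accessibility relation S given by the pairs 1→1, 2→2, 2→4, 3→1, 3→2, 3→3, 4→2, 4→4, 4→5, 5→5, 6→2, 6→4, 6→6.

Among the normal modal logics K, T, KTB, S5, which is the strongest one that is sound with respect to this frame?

Reflexive (axiom T): yes — every world is S-related to itself.
Symmetric (axiom B): no — 3 S 1 but not 1 S 3.
Euclidean (axiom 5): no — 3 S 1 and 3 S 2, but not 1 S 2.
So F validates K, T; KTB would additionally require S to be symmetric. The strongest is T.

T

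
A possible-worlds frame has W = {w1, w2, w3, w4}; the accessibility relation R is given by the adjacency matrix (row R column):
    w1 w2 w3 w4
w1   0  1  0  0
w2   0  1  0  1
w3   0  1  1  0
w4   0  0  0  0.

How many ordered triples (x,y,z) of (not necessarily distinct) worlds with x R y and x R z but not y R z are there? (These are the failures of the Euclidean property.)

Enumerating: (w2,w4,w2), (w2,w4,w4), (w3,w2,w3).

3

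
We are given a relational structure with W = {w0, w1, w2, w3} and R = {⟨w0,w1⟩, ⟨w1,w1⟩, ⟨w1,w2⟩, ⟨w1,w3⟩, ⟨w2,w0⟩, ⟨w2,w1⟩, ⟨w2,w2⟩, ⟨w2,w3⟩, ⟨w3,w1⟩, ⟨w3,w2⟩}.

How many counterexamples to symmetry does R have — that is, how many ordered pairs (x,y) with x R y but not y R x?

Enumerating: (w0,w1), (w2,w0).

2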